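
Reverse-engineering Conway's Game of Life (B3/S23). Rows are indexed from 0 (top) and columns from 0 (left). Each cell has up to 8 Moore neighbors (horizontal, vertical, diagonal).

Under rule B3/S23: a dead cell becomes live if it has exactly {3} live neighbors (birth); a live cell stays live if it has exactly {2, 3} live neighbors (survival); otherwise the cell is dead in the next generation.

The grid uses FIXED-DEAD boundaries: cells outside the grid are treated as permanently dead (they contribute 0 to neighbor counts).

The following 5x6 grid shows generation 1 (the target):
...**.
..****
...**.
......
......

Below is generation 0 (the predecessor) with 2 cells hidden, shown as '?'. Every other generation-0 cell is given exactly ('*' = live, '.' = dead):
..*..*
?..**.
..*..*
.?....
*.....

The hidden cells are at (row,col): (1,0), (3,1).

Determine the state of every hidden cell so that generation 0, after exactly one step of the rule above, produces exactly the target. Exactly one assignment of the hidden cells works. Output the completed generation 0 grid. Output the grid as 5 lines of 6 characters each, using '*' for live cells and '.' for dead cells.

Answer: ..*..*
...**.
..*..*
......
*.....

Derivation:
Hidden generation-0 cells (in order): (1,0), (3,1).
A hidden cell only influences target cells in its own 3x3 neighborhood. Try each of the 2^2 = 4 assignments, step the completed generation 0 forward once under B3/S23, and compare with the target:
  (1,0)=. (3,1)=. -> step reproduces the target at every cell -> ACCEPT
  (1,0)=. (3,1)=* -> step gives (2,2)='*' but target has '.' -> reject
  (1,0)=* (3,1)=. -> step gives (1,1)='*' but target has '.' -> reject
  (1,0)=* (3,1)=* -> step gives (1,1)='*' but target has '.' -> reject
Unique solution: (1,0)=dead, (3,1)=dead.
Check: live-neighbor counts of every cell in the completed generation 0:
011331
023333
011331
121111
010000
Applying B3/S23 to generation 0 with these counts gives:
...**.
..****
...**.
......
......
which matches the target exactly.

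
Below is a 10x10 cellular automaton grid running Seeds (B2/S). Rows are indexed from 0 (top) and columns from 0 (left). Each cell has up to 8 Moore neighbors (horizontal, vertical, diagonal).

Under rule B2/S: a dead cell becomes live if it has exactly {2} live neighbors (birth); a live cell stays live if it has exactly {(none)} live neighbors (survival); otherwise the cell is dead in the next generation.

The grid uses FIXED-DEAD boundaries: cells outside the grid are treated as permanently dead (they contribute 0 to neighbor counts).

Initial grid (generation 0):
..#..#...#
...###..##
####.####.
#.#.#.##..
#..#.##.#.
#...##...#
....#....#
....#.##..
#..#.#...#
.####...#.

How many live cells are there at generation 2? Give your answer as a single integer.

Answer: 8

Derivation:
Simulating step by step:
Generation 0 (given above): 44 live cells
Generation 1: 12 live cells
......#...
#.........
..........
.........#
..#......#
.#.....#..
.......#..
.........#
..........
#....#...#
Generation 2: 8 live cells
..........
..........
..........
........#.
.#........
..#...#...
......#...
........#.
........##
..........
Population at generation 2: 8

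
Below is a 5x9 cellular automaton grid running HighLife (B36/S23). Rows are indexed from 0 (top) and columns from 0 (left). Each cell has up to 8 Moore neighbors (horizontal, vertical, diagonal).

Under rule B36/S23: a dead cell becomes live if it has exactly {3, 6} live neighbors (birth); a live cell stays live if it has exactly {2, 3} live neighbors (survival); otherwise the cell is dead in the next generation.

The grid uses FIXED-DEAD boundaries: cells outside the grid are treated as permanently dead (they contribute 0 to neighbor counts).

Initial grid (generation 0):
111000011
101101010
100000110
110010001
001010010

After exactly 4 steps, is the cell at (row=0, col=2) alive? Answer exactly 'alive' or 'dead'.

Simulating step by step:
Generation 0 (given above): 20 live cells
Generation 1: 26 live cells
101100111
111100000
101111111
110101101
010100000
Generation 2: 13 live cells
100100010
100000010
000000001
101010001
110010000
Generation 3: 10 live cells
000000000
000000011
010000011
100100000
110100000
Generation 4: 8 live cells
000000000
000000011
000000011
100000000
111000000

Cell (0,2) at generation 4: 0 -> dead

Answer: dead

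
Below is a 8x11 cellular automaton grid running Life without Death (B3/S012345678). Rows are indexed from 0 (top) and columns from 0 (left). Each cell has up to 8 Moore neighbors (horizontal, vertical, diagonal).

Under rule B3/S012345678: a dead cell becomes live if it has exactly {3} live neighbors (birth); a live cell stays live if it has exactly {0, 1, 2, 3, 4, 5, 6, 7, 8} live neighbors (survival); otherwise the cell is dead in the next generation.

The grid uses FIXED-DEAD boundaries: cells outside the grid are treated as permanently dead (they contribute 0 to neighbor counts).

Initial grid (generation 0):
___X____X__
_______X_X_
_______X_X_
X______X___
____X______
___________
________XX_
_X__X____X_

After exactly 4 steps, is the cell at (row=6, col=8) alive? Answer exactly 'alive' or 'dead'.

Answer: alive

Derivation:
Simulating step by step:
Generation 0 (given above): 14 live cells
Generation 1: 17 live cells
___X____X__
_______X_X_
______XX_X_
X______XX__
____X______
___________
________XX_
_X__X___XX_
Generation 2: 19 live cells
___X____X__
______XX_X_
______XX_X_
X_____XXX__
____X______
___________
________XX_
_X__X___XX_
Generation 3: 23 live cells
___X___XX__
______XX_X_
_____XXX_X_
X____XXXX__
____X__X___
___________
________XX_
_X__X___XX_
Generation 4: 29 live cells
___X__XXX__
_____XXX_X_
_____XXX_X_
X___XXXXX__
____XX_XX__
________X__
________XX_
_X__X___XX_

Cell (6,8) at generation 4: 1 -> alive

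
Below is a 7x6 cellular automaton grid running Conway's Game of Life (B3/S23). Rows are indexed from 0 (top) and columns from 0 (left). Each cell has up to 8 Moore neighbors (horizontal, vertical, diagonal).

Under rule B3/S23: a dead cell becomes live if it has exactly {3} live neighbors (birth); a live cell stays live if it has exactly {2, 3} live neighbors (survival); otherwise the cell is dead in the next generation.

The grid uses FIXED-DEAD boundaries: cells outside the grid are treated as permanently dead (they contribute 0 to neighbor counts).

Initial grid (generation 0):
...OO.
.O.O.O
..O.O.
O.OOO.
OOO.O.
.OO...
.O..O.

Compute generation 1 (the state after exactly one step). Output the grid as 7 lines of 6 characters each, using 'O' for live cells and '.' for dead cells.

Answer: ..OOO.
.....O
.....O
O...OO
O...O.
......
.OO...

Derivation:
Simulating step by step:
Generation 0 (given above): 19 live cells
Generation 1: 12 live cells
(generation 1 grid is the final answer)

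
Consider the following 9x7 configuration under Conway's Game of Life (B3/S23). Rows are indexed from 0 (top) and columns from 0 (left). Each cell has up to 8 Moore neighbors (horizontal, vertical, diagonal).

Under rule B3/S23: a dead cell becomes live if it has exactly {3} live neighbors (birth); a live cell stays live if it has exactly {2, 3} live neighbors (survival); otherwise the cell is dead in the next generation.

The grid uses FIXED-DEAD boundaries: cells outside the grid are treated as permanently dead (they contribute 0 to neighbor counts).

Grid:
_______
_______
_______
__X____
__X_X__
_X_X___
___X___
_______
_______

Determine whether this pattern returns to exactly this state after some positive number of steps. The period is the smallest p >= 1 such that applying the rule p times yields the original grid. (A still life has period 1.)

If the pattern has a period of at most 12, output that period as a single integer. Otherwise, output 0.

Answer: 2

Derivation:
Simulating and comparing each generation to the original:
Gen 0 (original, given above): 6 live cells
Gen 1: 6 live cells, differs from original
Gen 2: 6 live cells, MATCHES original -> period = 2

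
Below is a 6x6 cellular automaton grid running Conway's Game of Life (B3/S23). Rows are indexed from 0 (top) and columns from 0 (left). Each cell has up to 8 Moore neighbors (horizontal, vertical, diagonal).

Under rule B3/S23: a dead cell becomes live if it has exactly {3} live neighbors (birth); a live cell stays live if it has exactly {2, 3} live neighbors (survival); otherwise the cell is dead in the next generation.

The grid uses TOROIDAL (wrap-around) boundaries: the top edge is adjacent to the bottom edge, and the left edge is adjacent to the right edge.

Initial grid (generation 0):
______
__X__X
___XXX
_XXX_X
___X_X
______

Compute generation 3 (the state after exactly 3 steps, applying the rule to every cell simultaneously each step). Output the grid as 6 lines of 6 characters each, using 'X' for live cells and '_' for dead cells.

Simulating step by step:
Generation 0 (given above): 11 live cells
Generation 1: 7 live cells
______
___X_X
_X___X
_____X
X__X__
______
Generation 2: 5 live cells
______
X___X_
_____X
____XX
______
______
Generation 3: 4 live cells
(generation 3 grid is the final answer)

Answer: ______
_____X
X_____
____XX
______
______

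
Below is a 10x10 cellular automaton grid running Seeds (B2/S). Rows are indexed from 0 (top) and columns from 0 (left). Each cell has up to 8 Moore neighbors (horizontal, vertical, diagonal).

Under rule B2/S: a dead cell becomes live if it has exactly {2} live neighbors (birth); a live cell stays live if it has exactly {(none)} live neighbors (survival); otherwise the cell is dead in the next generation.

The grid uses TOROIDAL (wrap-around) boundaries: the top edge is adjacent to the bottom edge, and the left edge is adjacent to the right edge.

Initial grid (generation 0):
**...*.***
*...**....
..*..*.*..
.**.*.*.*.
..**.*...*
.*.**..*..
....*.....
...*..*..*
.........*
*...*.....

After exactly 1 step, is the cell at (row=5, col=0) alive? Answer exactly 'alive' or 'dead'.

Simulating step by step:
Generation 0 (given above): 32 live cells
Generation 1: 26 live cells
...*......
..**......
*.......**
*........*
..........
*.....*.*.
*.....***.
*...**..*.
...***..*.
.....***..

Cell (5,0) at generation 1: 1 -> alive

Answer: alive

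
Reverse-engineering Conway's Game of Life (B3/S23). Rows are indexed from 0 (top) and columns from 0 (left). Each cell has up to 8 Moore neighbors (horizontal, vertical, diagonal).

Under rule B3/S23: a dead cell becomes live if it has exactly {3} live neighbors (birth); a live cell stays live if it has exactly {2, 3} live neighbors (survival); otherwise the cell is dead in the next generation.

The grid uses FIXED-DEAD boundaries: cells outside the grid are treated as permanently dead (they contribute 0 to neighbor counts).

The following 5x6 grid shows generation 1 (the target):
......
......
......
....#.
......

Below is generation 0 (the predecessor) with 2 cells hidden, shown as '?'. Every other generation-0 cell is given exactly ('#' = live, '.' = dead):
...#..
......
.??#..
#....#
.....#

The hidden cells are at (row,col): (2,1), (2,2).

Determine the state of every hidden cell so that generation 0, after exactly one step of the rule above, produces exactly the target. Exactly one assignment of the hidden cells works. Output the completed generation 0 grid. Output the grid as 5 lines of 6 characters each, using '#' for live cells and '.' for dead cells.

Hidden generation-0 cells (in order): (2,1), (2,2).
A hidden cell only influences target cells in its own 3x3 neighborhood. Try each of the 2^2 = 4 assignments, step the completed generation 0 forward once under B3/S23, and compare with the target:
  (2,1)=. (2,2)=. -> step reproduces the target at every cell -> ACCEPT
  (2,1)=. (2,2)=# -> step gives (1,2)='#' but target has '.' -> reject
  (2,1)=# (2,2)=. -> step gives (1,2)='#' but target has '.' -> reject
  (2,1)=# (2,2)=# -> step gives (1,3)='#' but target has '.' -> reject
Unique solution: (2,1)=dead, (2,2)=dead.
Check: live-neighbor counts of every cell in the completed generation 0:
001010
002220
111021
011131
110021
Applying B3/S23 to generation 0 with these counts gives:
......
......
......
....#.
......
which matches the target exactly.

Answer: ...#..
......
...#..
#....#
.....#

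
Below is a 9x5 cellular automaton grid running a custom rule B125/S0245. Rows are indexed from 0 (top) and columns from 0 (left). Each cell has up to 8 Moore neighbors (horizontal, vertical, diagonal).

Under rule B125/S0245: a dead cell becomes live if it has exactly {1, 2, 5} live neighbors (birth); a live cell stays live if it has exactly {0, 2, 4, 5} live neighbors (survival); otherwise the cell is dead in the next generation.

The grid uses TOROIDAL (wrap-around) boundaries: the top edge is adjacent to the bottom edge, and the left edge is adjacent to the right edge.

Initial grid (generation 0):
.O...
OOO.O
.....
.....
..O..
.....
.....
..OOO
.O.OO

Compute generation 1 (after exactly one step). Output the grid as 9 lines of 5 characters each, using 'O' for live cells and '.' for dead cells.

Simulating step by step:
Generation 0 (given above): 12 live cells
Generation 1: 25 live cells
(generation 1 grid is the final answer)

Answer: .OO..
..OO.
..OOO
.OOO.
.OOO.
.OOO.
OOO.O
.O.O.
.OOO.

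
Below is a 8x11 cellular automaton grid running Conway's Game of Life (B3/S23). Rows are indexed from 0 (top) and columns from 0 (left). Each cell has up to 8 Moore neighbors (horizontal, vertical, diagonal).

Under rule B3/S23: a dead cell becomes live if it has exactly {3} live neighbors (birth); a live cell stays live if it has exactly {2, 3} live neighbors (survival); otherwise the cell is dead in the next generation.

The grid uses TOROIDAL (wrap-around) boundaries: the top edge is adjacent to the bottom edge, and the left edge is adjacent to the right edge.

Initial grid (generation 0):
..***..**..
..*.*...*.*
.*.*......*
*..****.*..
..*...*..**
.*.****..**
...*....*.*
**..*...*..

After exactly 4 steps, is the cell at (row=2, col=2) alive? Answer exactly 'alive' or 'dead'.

Answer: alive

Derivation:
Simulating step by step:
Generation 0 (given above): 36 live cells
Generation 1: 39 live cells
*.*.**.**..
**..*..**..
.*.....*..*
**.*****...
.**.....*..
...******..
.*.*...**.*
**..*...*..
Generation 2: 35 live cells
..*.***..**
..****...**
...*......*
...******..
**......*..
**.****....
.*.*.......
....***...*
Generation 3: 30 live cells
*.*........
*.*...*....
.......**.*
*.********.
**......*..
...***.....
.*.*.......
*.*...*..**
Generation 4: 34 live cells
*.**.......
*......*..*
*.*.*.....*
*.*****....
**......***
**.**......
**.*.*....*
*.**......*

Cell (2,2) at generation 4: 1 -> alive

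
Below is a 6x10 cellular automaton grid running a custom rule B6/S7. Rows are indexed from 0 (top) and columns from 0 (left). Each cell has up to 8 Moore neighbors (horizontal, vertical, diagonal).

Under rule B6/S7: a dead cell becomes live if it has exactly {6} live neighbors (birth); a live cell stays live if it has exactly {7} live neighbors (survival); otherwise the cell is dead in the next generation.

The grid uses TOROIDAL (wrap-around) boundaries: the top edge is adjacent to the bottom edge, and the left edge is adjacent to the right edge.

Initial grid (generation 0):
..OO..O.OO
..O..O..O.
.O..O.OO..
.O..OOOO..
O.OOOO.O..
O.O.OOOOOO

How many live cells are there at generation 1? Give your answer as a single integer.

Simulating step by step:
Generation 0 (given above): 31 live cells
Generation 1: 3 live cells
.......O..
..........
.....O....
..........
.....O....
..........
Population at generation 1: 3

Answer: 3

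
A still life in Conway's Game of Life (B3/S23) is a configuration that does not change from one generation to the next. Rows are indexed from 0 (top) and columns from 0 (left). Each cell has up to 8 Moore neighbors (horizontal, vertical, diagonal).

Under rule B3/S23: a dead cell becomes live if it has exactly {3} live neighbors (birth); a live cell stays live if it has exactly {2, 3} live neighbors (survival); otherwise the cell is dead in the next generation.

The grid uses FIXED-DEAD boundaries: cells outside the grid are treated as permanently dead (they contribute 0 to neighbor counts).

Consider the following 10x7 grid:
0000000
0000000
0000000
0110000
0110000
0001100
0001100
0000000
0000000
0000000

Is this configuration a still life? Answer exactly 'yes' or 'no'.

Answer: no

Derivation:
Compute generation 1 and compare to generation 0 (given above):
Generation 1:
0000000
0000000
0000000
0110000
0100000
0000100
0001100
0000000
0000000
0000000
Cell (4,2) differs: gen0=1 vs gen1=0 -> NOT a still life.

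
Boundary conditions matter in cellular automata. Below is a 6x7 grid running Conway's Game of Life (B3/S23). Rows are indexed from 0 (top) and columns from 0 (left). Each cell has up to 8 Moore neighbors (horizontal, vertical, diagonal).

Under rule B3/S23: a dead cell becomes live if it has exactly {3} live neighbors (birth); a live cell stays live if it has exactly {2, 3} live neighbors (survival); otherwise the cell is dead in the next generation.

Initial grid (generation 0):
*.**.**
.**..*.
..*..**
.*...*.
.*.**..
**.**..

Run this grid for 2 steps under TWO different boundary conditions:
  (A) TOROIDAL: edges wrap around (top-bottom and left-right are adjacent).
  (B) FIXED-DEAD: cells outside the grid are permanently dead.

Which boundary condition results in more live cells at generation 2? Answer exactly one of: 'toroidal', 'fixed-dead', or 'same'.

Under TOROIDAL boundary, generation 2:
.......
....*..
..***..
...*...
.*...*.
....*..
Population = 8

Under FIXED-DEAD boundary, generation 2:
...***.
..*....
..***.*
.*.*...
.*.*.**
**.**..
Population = 18

Comparison: toroidal=8, fixed-dead=18 -> fixed-dead

Answer: fixed-dead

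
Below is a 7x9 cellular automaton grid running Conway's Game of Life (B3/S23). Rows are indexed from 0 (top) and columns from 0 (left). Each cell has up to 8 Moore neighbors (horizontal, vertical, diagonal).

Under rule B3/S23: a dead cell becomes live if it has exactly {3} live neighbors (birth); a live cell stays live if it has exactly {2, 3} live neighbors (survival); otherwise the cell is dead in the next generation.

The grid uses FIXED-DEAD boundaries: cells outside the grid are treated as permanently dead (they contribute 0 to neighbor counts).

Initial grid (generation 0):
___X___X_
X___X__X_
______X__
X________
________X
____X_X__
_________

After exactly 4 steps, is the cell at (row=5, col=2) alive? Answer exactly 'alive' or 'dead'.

Simulating step by step:
Generation 0 (given above): 10 live cells
Generation 1: 2 live cells
_________
______XX_
_________
_________
_________
_________
_________
Generation 2: 0 live cells
_________
_________
_________
_________
_________
_________
_________
Generation 3: 0 live cells
_________
_________
_________
_________
_________
_________
_________
Generation 4: 0 live cells
_________
_________
_________
_________
_________
_________
_________

Cell (5,2) at generation 4: 0 -> dead

Answer: dead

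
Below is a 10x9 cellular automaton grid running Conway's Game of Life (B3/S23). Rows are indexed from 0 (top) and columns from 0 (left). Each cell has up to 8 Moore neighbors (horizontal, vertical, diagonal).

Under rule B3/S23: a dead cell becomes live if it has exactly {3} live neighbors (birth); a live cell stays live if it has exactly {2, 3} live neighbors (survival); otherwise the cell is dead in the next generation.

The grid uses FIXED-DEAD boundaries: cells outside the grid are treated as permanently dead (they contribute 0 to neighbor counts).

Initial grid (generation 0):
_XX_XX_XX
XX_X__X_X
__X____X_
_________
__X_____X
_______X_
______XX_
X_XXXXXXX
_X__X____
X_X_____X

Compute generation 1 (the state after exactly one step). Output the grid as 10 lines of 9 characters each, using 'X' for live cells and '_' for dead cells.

Simulating step by step:
Generation 0 (given above): 31 live cells
Generation 1: 33 live cells
(generation 1 grid is the final answer)

Answer: XXXXXXXXX
X__XXXX_X
_XX____X_
_________
_________
______XXX
___XX____
_XXXX___X
X___X_X_X
_X_______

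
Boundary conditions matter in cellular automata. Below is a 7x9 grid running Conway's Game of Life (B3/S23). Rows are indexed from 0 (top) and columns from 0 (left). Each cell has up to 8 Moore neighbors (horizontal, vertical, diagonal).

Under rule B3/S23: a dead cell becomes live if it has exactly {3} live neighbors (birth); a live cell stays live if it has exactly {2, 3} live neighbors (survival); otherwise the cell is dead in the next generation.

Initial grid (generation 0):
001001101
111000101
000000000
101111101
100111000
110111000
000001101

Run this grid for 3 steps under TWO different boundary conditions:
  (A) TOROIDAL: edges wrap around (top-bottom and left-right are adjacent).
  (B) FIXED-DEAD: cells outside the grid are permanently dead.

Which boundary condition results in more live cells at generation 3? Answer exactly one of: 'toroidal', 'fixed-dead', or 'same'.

Answer: toroidal

Derivation:
Under TOROIDAL boundary, generation 3:
011000100
111111101
000100000
001010011
101010110
000000001
100000011
Population = 25

Under FIXED-DEAD boundary, generation 3:
010011100
100010010
100101110
111010100
000000000
100100000
101000000
Population = 21

Comparison: toroidal=25, fixed-dead=21 -> toroidal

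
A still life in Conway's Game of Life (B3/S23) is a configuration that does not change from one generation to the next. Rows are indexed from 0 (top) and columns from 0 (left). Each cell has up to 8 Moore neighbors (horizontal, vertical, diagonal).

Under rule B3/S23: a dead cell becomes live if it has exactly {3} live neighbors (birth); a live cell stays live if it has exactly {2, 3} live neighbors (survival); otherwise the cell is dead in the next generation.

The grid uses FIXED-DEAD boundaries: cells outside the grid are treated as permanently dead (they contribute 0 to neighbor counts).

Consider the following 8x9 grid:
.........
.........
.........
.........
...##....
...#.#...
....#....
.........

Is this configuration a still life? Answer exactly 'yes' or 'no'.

Compute generation 1 and compare to generation 0 (given above):
Generation 1:
.........
.........
.........
.........
...##....
...#.#...
....#....
.........
The grids are IDENTICAL -> still life.

Answer: yes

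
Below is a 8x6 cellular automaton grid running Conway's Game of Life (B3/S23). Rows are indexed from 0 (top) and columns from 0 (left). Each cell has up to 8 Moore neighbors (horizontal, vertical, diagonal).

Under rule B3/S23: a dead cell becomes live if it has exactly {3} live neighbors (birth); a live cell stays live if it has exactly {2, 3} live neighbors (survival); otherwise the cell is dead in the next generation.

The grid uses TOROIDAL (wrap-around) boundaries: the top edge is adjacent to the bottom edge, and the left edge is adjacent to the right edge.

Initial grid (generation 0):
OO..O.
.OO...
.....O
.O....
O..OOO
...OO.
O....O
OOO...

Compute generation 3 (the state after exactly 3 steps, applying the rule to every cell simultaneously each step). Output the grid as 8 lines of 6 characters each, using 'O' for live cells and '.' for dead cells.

Answer: ......
......
O.O...
.O...O
..OOO.
.O...O
..OO.O
......

Derivation:
Simulating step by step:
Generation 0 (given above): 18 live cells
Generation 1: 19 live cells
...O.O
.OO..O
OOO...
......
O.OO.O
...O..
O.OOOO
..O...
Generation 2: 21 live cells
OO.OO.
...OOO
O.O...
...O.O
..OOO.
......
.OO.OO
OOO...
Generation 3: 12 live cells
(generation 3 grid is the final answer)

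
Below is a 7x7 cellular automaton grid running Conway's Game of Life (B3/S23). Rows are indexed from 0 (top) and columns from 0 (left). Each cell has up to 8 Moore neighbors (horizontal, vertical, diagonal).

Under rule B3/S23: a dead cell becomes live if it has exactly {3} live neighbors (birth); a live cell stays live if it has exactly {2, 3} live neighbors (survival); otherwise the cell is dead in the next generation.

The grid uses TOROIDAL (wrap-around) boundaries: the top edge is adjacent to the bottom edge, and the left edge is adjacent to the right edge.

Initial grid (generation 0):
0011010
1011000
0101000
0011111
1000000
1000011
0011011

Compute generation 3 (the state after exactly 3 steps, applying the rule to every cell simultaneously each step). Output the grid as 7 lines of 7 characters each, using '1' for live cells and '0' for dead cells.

Simulating step by step:
Generation 0 (given above): 21 live cells
Generation 1: 23 live cells
0000010
0000000
1100011
1111111
1101000
1100110
1111000
Generation 2: 11 live cells
0110000
1000010
0001000
0001000
0000000
0000100
1011010
Generation 3: 12 live cells
(generation 3 grid is the final answer)

Answer: 1011100
0110000
0000100
0000000
0000000
0001100
0011100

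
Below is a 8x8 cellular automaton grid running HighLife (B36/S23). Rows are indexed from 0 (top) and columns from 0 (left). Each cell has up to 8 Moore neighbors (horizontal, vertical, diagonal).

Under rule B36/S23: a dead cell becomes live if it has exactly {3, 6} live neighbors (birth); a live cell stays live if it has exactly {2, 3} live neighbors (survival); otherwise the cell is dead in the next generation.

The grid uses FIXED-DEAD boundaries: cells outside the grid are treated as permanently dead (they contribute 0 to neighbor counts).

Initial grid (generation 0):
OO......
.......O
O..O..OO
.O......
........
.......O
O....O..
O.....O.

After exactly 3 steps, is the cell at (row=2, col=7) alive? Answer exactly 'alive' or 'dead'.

Simulating step by step:
Generation 0 (given above): 13 live cells
Generation 1: 7 live cells
........
OO....OO
......OO
........
........
........
......O.
........
Generation 2: 4 live cells
........
......OO
......OO
........
........
........
........
........
Generation 3: 4 live cells
........
......OO
......OO
........
........
........
........
........

Cell (2,7) at generation 3: 1 -> alive

Answer: alive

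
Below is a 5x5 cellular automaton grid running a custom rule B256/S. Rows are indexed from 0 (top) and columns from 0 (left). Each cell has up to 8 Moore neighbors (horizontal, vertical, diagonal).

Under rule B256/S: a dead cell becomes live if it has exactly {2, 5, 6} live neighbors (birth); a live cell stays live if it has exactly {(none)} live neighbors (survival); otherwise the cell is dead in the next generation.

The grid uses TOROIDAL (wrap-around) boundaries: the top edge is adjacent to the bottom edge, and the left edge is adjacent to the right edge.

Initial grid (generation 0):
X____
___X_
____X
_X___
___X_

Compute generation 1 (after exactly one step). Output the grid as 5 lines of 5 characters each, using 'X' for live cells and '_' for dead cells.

Answer: __XX_
X____
X_XX_
X_XXX
XXX_X

Derivation:
Simulating step by step:
Generation 0 (given above): 5 live cells
Generation 1: 14 live cells
(generation 1 grid is the final answer)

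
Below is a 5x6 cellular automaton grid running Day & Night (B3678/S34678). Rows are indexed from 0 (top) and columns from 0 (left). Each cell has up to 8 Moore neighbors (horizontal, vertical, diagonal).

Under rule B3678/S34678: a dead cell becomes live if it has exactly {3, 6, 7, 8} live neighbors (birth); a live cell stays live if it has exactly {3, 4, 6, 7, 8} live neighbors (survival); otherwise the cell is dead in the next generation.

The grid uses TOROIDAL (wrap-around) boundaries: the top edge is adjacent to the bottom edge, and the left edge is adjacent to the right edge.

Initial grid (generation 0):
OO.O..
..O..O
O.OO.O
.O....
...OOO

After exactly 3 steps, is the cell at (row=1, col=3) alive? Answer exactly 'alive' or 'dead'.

Simulating step by step:
Generation 0 (given above): 13 live cells
Generation 1: 9 live cells
O..O..
..O..O
O.O.O.
......
.O..O.
Generation 2: 13 live cells
.OO.OO
O...OO
.O.O.O
.O.O.O
......
Generation 3: 9 live cells
...OOO
......
O...OO
......
.O.O.O

Cell (1,3) at generation 3: 0 -> dead

Answer: dead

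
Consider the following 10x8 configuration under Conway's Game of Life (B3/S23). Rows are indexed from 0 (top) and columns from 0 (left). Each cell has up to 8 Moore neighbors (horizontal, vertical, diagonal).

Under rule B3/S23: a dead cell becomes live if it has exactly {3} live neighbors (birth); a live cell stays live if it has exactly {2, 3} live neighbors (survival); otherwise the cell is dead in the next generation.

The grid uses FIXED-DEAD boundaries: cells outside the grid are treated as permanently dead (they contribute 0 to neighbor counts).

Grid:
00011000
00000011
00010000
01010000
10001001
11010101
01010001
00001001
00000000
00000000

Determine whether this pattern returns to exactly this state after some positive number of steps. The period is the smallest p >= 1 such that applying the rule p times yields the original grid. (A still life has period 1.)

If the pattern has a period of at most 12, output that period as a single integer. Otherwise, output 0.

Simulating and comparing each generation to the original:
Gen 0 (original, given above): 20 live cells
Gen 1: 18 live cells, differs from original
Gen 2: 13 live cells, differs from original
Gen 3: 15 live cells, differs from original
Gen 4: 9 live cells, differs from original
Gen 5: 6 live cells, differs from original
Gen 6: 2 live cells, differs from original
Gen 7: 0 live cells, differs from original
Gen 8: 0 live cells, differs from original
Gen 9: 0 live cells, differs from original
Gen 10: 0 live cells, differs from original
Gen 11: 0 live cells, differs from original
Gen 12: 0 live cells, differs from original
No period found within 12 steps.

Answer: 0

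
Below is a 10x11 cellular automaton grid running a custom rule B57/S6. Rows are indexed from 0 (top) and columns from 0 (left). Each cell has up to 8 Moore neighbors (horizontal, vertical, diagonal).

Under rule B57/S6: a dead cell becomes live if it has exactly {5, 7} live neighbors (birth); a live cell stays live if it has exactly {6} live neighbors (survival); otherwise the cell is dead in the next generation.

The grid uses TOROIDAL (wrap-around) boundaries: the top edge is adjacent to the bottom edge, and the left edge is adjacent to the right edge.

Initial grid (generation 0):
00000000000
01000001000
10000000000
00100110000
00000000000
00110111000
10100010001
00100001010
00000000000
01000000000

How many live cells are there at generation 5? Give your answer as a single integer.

Simulating step by step:
Generation 0 (given above): 19 live cells
Generation 1: 1 live cells
00000000000
00000000000
00000000000
00000000000
00000010000
00000000000
00000000000
00000000000
00000000000
00000000000
Generation 2: 0 live cells
00000000000
00000000000
00000000000
00000000000
00000000000
00000000000
00000000000
00000000000
00000000000
00000000000
Generation 3: 0 live cells
00000000000
00000000000
00000000000
00000000000
00000000000
00000000000
00000000000
00000000000
00000000000
00000000000
Generation 4: 0 live cells
00000000000
00000000000
00000000000
00000000000
00000000000
00000000000
00000000000
00000000000
00000000000
00000000000
Generation 5: 0 live cells
00000000000
00000000000
00000000000
00000000000
00000000000
00000000000
00000000000
00000000000
00000000000
00000000000
Population at generation 5: 0

Answer: 0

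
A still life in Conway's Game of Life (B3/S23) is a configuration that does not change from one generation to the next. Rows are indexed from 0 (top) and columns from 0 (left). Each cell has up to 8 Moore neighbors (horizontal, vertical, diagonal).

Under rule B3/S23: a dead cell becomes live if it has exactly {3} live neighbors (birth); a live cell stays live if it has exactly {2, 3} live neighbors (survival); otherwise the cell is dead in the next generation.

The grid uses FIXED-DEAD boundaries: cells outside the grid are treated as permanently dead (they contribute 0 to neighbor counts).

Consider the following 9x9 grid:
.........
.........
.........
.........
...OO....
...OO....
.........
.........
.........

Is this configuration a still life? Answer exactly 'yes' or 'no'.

Answer: yes

Derivation:
Compute generation 1 and compare to generation 0 (given above):
Generation 1:
.........
.........
.........
.........
...OO....
...OO....
.........
.........
.........
The grids are IDENTICAL -> still life.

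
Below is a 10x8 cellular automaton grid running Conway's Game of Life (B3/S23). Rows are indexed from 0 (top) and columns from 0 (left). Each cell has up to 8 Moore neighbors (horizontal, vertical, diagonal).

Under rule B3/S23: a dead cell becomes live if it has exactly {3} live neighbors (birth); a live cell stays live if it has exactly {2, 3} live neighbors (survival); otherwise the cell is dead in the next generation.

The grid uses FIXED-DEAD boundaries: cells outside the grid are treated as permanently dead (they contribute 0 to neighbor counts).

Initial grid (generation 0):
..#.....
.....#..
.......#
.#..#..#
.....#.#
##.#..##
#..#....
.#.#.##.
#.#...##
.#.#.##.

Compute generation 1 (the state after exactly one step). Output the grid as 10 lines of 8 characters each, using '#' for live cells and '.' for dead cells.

Answer: ........
........
......#.
.......#
###.##.#
###.#.##
#..#.#.#
##.#####
#..#...#
.##..###

Derivation:
Simulating step by step:
Generation 0 (given above): 27 live cells
Generation 1: 33 live cells
(generation 1 grid is the final answer)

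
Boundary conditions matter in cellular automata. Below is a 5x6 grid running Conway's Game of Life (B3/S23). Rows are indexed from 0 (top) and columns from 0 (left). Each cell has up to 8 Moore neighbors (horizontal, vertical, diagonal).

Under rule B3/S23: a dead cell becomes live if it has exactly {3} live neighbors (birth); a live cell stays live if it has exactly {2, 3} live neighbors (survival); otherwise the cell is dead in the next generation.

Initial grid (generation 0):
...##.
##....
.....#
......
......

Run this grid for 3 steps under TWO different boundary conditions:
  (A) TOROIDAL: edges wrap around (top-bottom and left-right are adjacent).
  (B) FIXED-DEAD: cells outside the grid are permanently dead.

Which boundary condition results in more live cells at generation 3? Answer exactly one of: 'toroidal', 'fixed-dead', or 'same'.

Under TOROIDAL boundary, generation 3:
#....#
#....#
#....#
......
......
Population = 6

Under FIXED-DEAD boundary, generation 3:
......
......
......
......
......
Population = 0

Comparison: toroidal=6, fixed-dead=0 -> toroidal

Answer: toroidal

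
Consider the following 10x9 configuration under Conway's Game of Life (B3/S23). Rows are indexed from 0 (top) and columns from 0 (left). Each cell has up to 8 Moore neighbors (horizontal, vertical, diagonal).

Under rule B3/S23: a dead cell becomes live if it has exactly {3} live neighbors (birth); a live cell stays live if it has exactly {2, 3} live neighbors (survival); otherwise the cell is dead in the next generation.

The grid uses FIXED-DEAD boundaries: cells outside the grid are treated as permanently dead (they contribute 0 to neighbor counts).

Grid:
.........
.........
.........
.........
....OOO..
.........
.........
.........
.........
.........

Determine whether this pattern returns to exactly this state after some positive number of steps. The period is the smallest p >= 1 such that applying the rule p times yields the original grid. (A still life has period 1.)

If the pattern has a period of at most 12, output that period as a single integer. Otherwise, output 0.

Simulating and comparing each generation to the original:
Gen 0 (original, given above): 3 live cells
Gen 1: 3 live cells, differs from original
Gen 2: 3 live cells, MATCHES original -> period = 2

Answer: 2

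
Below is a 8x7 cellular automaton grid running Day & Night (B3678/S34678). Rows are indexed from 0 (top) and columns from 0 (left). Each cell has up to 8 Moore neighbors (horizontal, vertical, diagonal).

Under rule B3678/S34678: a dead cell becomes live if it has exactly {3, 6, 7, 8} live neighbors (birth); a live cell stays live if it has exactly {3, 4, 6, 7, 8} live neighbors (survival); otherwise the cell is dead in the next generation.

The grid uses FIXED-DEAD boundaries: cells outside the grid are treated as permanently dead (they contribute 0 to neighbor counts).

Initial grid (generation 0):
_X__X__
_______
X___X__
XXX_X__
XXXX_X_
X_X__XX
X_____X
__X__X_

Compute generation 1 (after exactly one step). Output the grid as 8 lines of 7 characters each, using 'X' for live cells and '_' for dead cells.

Simulating step by step:
Generation 0 (given above): 21 live cells
Generation 1: 19 live cells
(generation 1 grid is the final answer)

Answer: _______
_______
___X___
XXX_XX_
XX_X_XX
XXXXXXX
______X
_______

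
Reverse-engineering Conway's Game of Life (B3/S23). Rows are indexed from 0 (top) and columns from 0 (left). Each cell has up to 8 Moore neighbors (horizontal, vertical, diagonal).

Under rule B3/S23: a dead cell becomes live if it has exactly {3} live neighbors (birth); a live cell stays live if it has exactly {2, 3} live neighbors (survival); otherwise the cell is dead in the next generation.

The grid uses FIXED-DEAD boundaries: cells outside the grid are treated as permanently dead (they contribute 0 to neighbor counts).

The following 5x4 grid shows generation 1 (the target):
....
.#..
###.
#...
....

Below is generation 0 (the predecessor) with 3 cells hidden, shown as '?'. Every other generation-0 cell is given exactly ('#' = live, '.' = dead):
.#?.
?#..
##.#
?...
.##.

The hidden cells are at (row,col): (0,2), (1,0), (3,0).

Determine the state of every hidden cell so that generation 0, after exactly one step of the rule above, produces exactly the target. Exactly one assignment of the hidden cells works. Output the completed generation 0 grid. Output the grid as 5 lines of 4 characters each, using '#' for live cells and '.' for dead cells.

Hidden generation-0 cells (in order): (0,2), (1,0), (3,0).
A hidden cell only influences target cells in its own 3x3 neighborhood. Try each of the 2^3 = 8 assignments, step the completed generation 0 forward once under B3/S23, and compare with the target:
  (0,2)=. (1,0)=. (3,0)=. -> step reproduces the target at every cell -> ACCEPT
  (0,2)=. (1,0)=. (3,0)=# -> step gives (4,1)='#' but target has '.' -> reject
  (0,2)=. (1,0)=# (3,0)=. -> step gives (0,0)='#' but target has '.' -> reject
  (0,2)=. (1,0)=# (3,0)=# -> step gives (0,0)='#' but target has '.' -> reject
  (0,2)=# (1,0)=. (3,0)=. -> step gives (0,1)='#' but target has '.' -> reject
  (0,2)=# (1,0)=. (3,0)=# -> step gives (0,1)='#' but target has '.' -> reject
  (0,2)=# (1,0)=# (3,0)=. -> step gives (0,0)='#' but target has '.' -> reject
  (0,2)=# (1,0)=# (3,0)=# -> step gives (0,0)='#' but target has '.' -> reject
Unique solution: (0,2)=dead, (1,0)=dead, (3,0)=dead.
Check: live-neighbor counts of every cell in the completed generation 0:
2120
4341
2230
3442
1111
Applying B3/S23 to generation 0 with these counts gives:
....
.#..
###.
#...
....
which matches the target exactly.

Answer: .#..
.#..
##.#
....
.##.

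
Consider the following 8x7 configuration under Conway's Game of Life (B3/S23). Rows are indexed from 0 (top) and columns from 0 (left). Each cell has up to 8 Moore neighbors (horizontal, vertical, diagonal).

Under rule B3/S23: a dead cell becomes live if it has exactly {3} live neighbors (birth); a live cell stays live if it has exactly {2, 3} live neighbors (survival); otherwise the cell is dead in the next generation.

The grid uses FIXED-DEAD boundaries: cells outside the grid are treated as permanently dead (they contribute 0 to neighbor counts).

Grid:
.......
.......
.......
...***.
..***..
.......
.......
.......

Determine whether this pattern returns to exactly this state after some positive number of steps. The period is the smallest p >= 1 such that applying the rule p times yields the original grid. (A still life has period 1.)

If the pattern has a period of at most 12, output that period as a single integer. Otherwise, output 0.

Answer: 2

Derivation:
Simulating and comparing each generation to the original:
Gen 0 (original, given above): 6 live cells
Gen 1: 6 live cells, differs from original
Gen 2: 6 live cells, MATCHES original -> period = 2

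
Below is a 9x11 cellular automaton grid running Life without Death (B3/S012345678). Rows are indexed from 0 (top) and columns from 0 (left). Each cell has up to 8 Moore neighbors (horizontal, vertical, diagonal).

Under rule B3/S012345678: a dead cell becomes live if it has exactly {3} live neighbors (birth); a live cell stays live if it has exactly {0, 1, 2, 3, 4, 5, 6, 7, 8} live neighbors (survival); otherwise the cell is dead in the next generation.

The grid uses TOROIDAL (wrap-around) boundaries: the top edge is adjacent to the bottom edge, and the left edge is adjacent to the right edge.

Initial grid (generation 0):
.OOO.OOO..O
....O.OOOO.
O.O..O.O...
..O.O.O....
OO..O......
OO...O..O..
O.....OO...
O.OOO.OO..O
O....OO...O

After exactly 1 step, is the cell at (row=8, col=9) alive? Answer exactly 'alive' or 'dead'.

Answer: alive

Derivation:
Simulating step by step:
Generation 0 (given above): 40 live cells
Generation 1: 55 live cells
.OOO.OOO..O
O...O.OOOOO
OOO.OO.O...
O.O.O.O....
OOOOO......
OO...OOOO.O
O.OOO.OOO..
O.OOO.OO..O
O....OO..OO

Cell (8,9) at generation 1: 1 -> alive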